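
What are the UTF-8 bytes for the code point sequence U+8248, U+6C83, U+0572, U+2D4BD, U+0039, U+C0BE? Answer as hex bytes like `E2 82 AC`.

E8 89 88 E6 B2 83 D5 B2 F0 AD 92 BD 39 EC 82 BE

U+8248: 3-byte form → E8 89 88.
U+6C83: 3-byte form → E6 B2 83.
U+0572: 2-byte form → D5 B2.
U+2D4BD: 4-byte form → F0 AD 92 BD.
U+0039: 1-byte form → 39.
U+C0BE: 3-byte form → EC 82 BE.
Concatenated (16 bytes): E8 89 88 E6 B2 83 D5 B2 F0 AD 92 BD 39 EC 82 BE.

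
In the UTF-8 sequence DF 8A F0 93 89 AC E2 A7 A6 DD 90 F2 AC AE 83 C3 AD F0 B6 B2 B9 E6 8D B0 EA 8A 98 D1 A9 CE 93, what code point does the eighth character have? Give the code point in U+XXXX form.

U+6370

Offset 0: leading byte 0xDF = 11011111 → 2-byte char #1 = DF 8A.
Offset 2: leading byte 0xF0 = 11110000 → 4-byte char #2 = F0 93 89 AC.
Offset 6: leading byte 0xE2 = 11100010 → 3-byte char #3 = E2 A7 A6.
Offset 9: leading byte 0xDD = 11011101 → 2-byte char #4 = DD 90.
Offset 11: leading byte 0xF2 = 11110010 → 4-byte char #5 = F2 AC AE 83.
Offset 15: leading byte 0xC3 = 11000011 → 2-byte char #6 = C3 AD.
Offset 17: leading byte 0xF0 = 11110000 → 4-byte char #7 = F0 B6 B2 B9.
Offset 21: leading byte 0xE6 = 11100110 → 3-byte char #8 = E6 8D B0.
Leading byte 0xE6 = 11100110 matches 1110xxxx → 3-byte sequence.
Byte 1: 0xE6 = 11100110, payload 0110 (4 bits).
Byte 2: 0x8D = 10001101 (10xxxxxx ✓), payload 001101.
Byte 3: 0xB0 = 10110000 (10xxxxxx ✓), payload 110000.
Concatenate: 0110001101110000 = 0x6370 (16 bits → U+6370).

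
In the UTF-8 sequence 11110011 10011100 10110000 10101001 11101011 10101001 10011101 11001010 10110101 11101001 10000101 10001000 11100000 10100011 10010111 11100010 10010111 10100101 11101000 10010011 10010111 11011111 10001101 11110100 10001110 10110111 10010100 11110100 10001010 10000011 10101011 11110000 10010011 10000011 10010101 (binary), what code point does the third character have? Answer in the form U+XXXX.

U+02B5

Offset 0: leading byte 0xF3 = 11110011 → 4-byte char #1 = F3 9C B0 A9.
Offset 4: leading byte 0xEB = 11101011 → 3-byte char #2 = EB A9 9D.
Offset 7: leading byte 0xCA = 11001010 → 2-byte char #3 = CA B5.
Leading byte 0xCA = 11001010 matches 110xxxxx → 2-byte sequence.
Byte 1: 0xCA = 11001010, payload 01010 (5 bits).
Byte 2: 0xB5 = 10110101 (10xxxxxx ✓), payload 110101.
Concatenate: 01010110101 = 0x2B5 (11 bits → U+02B5).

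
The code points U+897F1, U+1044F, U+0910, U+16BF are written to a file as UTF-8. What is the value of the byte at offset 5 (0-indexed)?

0x90

U+897F1 → 4-byte form F2 89 9F B1 at offsets 0–3.
U+1044F → 4-byte form F0 90 91 8F at offsets 4–7.
Offset 5 falls in char 2's range; it's byte 2 of F0 90 91 8F = 0x90.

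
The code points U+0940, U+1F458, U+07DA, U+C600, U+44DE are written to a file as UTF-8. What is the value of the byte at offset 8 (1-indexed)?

1-indexed offset 8 is 0-indexed offset 7.
U+0940 → 3-byte form E0 A5 80 at offsets 0–2.
U+1F458 → 4-byte form F0 9F 91 98 at offsets 3–6.
U+07DA → 2-byte form DF 9A at offsets 7–8.
Offset 7 falls in char 3's range; it's byte 1 of DF 9A = 0xDF.

0xDF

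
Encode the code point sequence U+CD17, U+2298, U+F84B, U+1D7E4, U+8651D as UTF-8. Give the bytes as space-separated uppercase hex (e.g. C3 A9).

EC B4 97 E2 8A 98 EF A1 8B F0 9D 9F A4 F2 86 94 9D

U+CD17: 3-byte form → EC B4 97.
U+2298: 3-byte form → E2 8A 98.
U+F84B: 3-byte form → EF A1 8B.
U+1D7E4: 4-byte form → F0 9D 9F A4.
U+8651D: 4-byte form → F2 86 94 9D.
Concatenated (17 bytes): EC B4 97 E2 8A 98 EF A1 8B F0 9D 9F A4 F2 86 94 9D.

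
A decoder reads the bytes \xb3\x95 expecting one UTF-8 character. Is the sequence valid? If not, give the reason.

Byte 0xB3 = 10110011 has the form 10xxxxxx — a continuation byte — but there is no preceding leading byte.

invalid (continuation byte with no leading byte)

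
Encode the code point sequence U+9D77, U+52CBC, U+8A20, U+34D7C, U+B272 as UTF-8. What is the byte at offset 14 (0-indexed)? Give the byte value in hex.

0xEB

U+9D77 → 3-byte form E9 B5 B7 at offsets 0–2.
U+52CBC → 4-byte form F1 92 B2 BC at offsets 3–6.
U+8A20 → 3-byte form E8 A8 A0 at offsets 7–9.
U+34D7C → 4-byte form F0 B4 B5 BC at offsets 10–13.
U+B272 → 3-byte form EB 89 B2 at offsets 14–16.
Offset 14 falls in char 5's range; it's byte 1 of EB 89 B2 = 0xEB.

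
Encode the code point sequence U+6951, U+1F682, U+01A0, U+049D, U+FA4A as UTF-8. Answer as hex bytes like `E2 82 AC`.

E6 A5 91 F0 9F 9A 82 C6 A0 D2 9D EF A9 8A

U+6951: 3-byte form → E6 A5 91.
U+1F682: 4-byte form → F0 9F 9A 82.
U+01A0: 2-byte form → C6 A0.
U+049D: 2-byte form → D2 9D.
U+FA4A: 3-byte form → EF A9 8A.
Concatenated (14 bytes): E6 A5 91 F0 9F 9A 82 C6 A0 D2 9D EF A9 8A.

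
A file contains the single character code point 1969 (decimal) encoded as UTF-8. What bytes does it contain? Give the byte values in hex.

DE B1

U+07B1 = 0x7B1 = 1969 decimal. In range U+0080–U+07FF → 2-byte form: 110xxxxx 10xxxxxx.
Binary (11 bits): 11110110001.
Split 5+6: 11110 | 110001.
Byte 1: 11011110 = 0xDE.
Byte 2: 10110001 = 0xB1.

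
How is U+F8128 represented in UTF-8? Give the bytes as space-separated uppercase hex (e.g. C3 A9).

U+F8128 = 0xF8128 = 1016104 decimal. In range U+10000–U+10FFFF → 4-byte form: 11110xxx 10xxxxxx 10xxxxxx 10xxxxxx.
Binary (21 bits): 011111000000100101000.
Split 3+6+6+6: 011 | 111000 | 000100 | 101000.
Byte 1: 11110011 = 0xF3.
Byte 2: 10111000 = 0xB8.
Byte 3: 10000100 = 0x84.
Byte 4: 10101000 = 0xA8.

F3 B8 84 A8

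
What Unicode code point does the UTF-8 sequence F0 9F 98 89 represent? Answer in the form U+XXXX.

U+1F609

Leading byte 0xF0 = 11110000 matches 11110xxx → 4-byte sequence.
Byte 1: 0xF0 = 11110000, payload 000 (3 bits).
Byte 2: 0x9F = 10011111 (10xxxxxx ✓), payload 011111.
Byte 3: 0x98 = 10011000 (10xxxxxx ✓), payload 011000.
Byte 4: 0x89 = 10001001 (10xxxxxx ✓), payload 001001.
Concatenate: 000011111011000001001 = 0x1F609 (21 bits → U+1F609).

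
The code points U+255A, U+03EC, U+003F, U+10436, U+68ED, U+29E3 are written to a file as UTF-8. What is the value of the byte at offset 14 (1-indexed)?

0xE2

1-indexed offset 14 is 0-indexed offset 13.
U+255A → 3-byte form E2 95 9A at offsets 0–2.
U+03EC → 2-byte form CF AC at offsets 3–4.
U+003F → 1-byte form 3F at offsets 5–5.
U+10436 → 4-byte form F0 90 90 B6 at offsets 6–9.
U+68ED → 3-byte form E6 A3 AD at offsets 10–12.
U+29E3 → 3-byte form E2 A7 A3 at offsets 13–15.
Offset 13 falls in char 6's range; it's byte 1 of E2 A7 A3 = 0xE2.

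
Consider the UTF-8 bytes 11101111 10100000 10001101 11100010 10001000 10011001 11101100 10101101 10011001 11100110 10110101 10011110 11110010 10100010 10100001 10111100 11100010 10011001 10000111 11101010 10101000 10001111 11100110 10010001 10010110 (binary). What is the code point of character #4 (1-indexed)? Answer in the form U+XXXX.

Offset 0: leading byte 0xEF = 11101111 → 3-byte char #1 = EF A0 8D.
Offset 3: leading byte 0xE2 = 11100010 → 3-byte char #2 = E2 88 99.
Offset 6: leading byte 0xEC = 11101100 → 3-byte char #3 = EC AD 99.
Offset 9: leading byte 0xE6 = 11100110 → 3-byte char #4 = E6 B5 9E.
Leading byte 0xE6 = 11100110 matches 1110xxxx → 3-byte sequence.
Byte 1: 0xE6 = 11100110, payload 0110 (4 bits).
Byte 2: 0xB5 = 10110101 (10xxxxxx ✓), payload 110101.
Byte 3: 0x9E = 10011110 (10xxxxxx ✓), payload 011110.
Concatenate: 0110110101011110 = 0x6D5E (16 bits → U+6D5E).

U+6D5E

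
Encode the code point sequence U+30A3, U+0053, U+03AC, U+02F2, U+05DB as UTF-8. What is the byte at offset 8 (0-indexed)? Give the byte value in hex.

U+30A3 → 3-byte form E3 82 A3 at offsets 0–2.
U+0053 → 1-byte form 53 at offsets 3–3.
U+03AC → 2-byte form CE AC at offsets 4–5.
U+02F2 → 2-byte form CB B2 at offsets 6–7.
U+05DB → 2-byte form D7 9B at offsets 8–9.
Offset 8 falls in char 5's range; it's byte 1 of D7 9B = 0xD7.

0xD7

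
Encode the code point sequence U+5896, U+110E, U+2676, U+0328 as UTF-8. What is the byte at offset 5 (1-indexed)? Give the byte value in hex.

1-indexed offset 5 is 0-indexed offset 4.
U+5896 → 3-byte form E5 A2 96 at offsets 0–2.
U+110E → 3-byte form E1 84 8E at offsets 3–5.
Offset 4 falls in char 2's range; it's byte 2 of E1 84 8E = 0x84.

0x84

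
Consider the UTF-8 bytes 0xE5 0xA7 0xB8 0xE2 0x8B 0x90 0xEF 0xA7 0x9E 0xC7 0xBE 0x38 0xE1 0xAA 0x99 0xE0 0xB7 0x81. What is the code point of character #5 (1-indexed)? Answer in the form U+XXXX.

U+0038

Offset 0: leading byte 0xE5 = 11100101 → 3-byte char #1 = E5 A7 B8.
Offset 3: leading byte 0xE2 = 11100010 → 3-byte char #2 = E2 8B 90.
Offset 6: leading byte 0xEF = 11101111 → 3-byte char #3 = EF A7 9E.
Offset 9: leading byte 0xC7 = 11000111 → 2-byte char #4 = C7 BE.
Offset 11: leading byte 0x38 = 00111000 → 1-byte char #5 = 38.
Leading byte 0x38 = 00111000 matches 0xxxxxxx → 1-byte sequence.
Byte 1: 0x38 = 00111000, payload 0111000 (7 bits).
Concatenate: 0111000 = 0x38 (7 bits → U+0038).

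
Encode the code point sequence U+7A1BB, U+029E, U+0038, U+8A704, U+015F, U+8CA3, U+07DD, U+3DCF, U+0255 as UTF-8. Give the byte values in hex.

F1 BA 86 BB CA 9E 38 F2 8A 9C 84 C5 9F E8 B2 A3 DF 9D E3 B7 8F C9 95

U+7A1BB: 4-byte form → F1 BA 86 BB.
U+029E: 2-byte form → CA 9E.
U+0038: 1-byte form → 38.
U+8A704: 4-byte form → F2 8A 9C 84.
U+015F: 2-byte form → C5 9F.
U+8CA3: 3-byte form → E8 B2 A3.
U+07DD: 2-byte form → DF 9D.
U+3DCF: 3-byte form → E3 B7 8F.
U+0255: 2-byte form → C9 95.
Concatenated (23 bytes): F1 BA 86 BB CA 9E 38 F2 8A 9C 84 C5 9F E8 B2 A3 DF 9D E3 B7 8F C9 95.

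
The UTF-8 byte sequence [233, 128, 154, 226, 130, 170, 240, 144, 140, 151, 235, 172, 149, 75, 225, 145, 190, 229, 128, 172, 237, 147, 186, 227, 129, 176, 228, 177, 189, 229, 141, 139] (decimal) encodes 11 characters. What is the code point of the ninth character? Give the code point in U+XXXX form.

Offset 0: leading byte 0xE9 = 11101001 → 3-byte char #1 = E9 80 9A.
Offset 3: leading byte 0xE2 = 11100010 → 3-byte char #2 = E2 82 AA.
Offset 6: leading byte 0xF0 = 11110000 → 4-byte char #3 = F0 90 8C 97.
Offset 10: leading byte 0xEB = 11101011 → 3-byte char #4 = EB AC 95.
Offset 13: leading byte 0x4B = 01001011 → 1-byte char #5 = 4B.
Offset 14: leading byte 0xE1 = 11100001 → 3-byte char #6 = E1 91 BE.
Offset 17: leading byte 0xE5 = 11100101 → 3-byte char #7 = E5 80 AC.
Offset 20: leading byte 0xED = 11101101 → 3-byte char #8 = ED 93 BA.
Offset 23: leading byte 0xE3 = 11100011 → 3-byte char #9 = E3 81 B0.
Leading byte 0xE3 = 11100011 matches 1110xxxx → 3-byte sequence.
Byte 1: 0xE3 = 11100011, payload 0011 (4 bits).
Byte 2: 0x81 = 10000001 (10xxxxxx ✓), payload 000001.
Byte 3: 0xB0 = 10110000 (10xxxxxx ✓), payload 110000.
Concatenate: 0011000001110000 = 0x3070 (16 bits → U+3070).

U+3070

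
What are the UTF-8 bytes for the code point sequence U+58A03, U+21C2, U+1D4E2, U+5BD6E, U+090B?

F1 98 A8 83 E2 87 82 F0 9D 93 A2 F1 9B B5 AE E0 A4 8B

U+58A03: 4-byte form → F1 98 A8 83.
U+21C2: 3-byte form → E2 87 82.
U+1D4E2: 4-byte form → F0 9D 93 A2.
U+5BD6E: 4-byte form → F1 9B B5 AE.
U+090B: 3-byte form → E0 A4 8B.
Concatenated (18 bytes): F1 98 A8 83 E2 87 82 F0 9D 93 A2 F1 9B B5 AE E0 A4 8B.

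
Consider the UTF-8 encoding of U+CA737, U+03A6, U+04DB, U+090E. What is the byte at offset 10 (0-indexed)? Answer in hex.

0x8E

U+CA737 → 4-byte form F3 8A 9C B7 at offsets 0–3.
U+03A6 → 2-byte form CE A6 at offsets 4–5.
U+04DB → 2-byte form D3 9B at offsets 6–7.
U+090E → 3-byte form E0 A4 8E at offsets 8–10.
Offset 10 falls in char 4's range; it's byte 3 of E0 A4 8E = 0x8E.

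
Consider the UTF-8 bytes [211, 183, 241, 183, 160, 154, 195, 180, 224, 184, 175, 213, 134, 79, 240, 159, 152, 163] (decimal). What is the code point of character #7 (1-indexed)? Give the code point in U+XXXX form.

U+1F623

Offset 0: leading byte 0xD3 = 11010011 → 2-byte char #1 = D3 B7.
Offset 2: leading byte 0xF1 = 11110001 → 4-byte char #2 = F1 B7 A0 9A.
Offset 6: leading byte 0xC3 = 11000011 → 2-byte char #3 = C3 B4.
Offset 8: leading byte 0xE0 = 11100000 → 3-byte char #4 = E0 B8 AF.
Offset 11: leading byte 0xD5 = 11010101 → 2-byte char #5 = D5 86.
Offset 13: leading byte 0x4F = 01001111 → 1-byte char #6 = 4F.
Offset 14: leading byte 0xF0 = 11110000 → 4-byte char #7 = F0 9F 98 A3.
Leading byte 0xF0 = 11110000 matches 11110xxx → 4-byte sequence.
Byte 1: 0xF0 = 11110000, payload 000 (3 bits).
Byte 2: 0x9F = 10011111 (10xxxxxx ✓), payload 011111.
Byte 3: 0x98 = 10011000 (10xxxxxx ✓), payload 011000.
Byte 4: 0xA3 = 10100011 (10xxxxxx ✓), payload 100011.
Concatenate: 000011111011000100011 = 0x1F623 (21 bits → U+1F623).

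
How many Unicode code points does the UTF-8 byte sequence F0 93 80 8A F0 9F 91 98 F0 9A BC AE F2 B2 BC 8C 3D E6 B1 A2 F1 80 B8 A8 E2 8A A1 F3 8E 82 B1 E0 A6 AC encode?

10

Byte at offset 0: 0xF0 = 11110000 → 4-byte char (#1). Advance 4.
Byte at offset 4: 0xF0 = 11110000 → 4-byte char (#2). Advance 4.
Byte at offset 8: 0xF0 = 11110000 → 4-byte char (#3). Advance 4.
Byte at offset 12: 0xF2 = 11110010 → 4-byte char (#4). Advance 4.
Byte at offset 16: 0x3D = 00111101 → 1-byte char (#5). Advance 1.
Byte at offset 17: 0xE6 = 11100110 → 3-byte char (#6). Advance 3.
Byte at offset 20: 0xF1 = 11110001 → 4-byte char (#7). Advance 4.
Byte at offset 24: 0xE2 = 11100010 → 3-byte char (#8). Advance 3.
Byte at offset 27: 0xF3 = 11110011 → 4-byte char (#9). Advance 4.
Byte at offset 31: 0xE0 = 11100000 → 3-byte char (#10). Advance 3.
Reached end at offset 34 after 10 code points.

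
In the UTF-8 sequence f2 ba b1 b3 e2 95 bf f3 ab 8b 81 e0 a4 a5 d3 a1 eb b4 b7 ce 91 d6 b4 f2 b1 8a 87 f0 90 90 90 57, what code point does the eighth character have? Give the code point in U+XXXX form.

U+05B4

Offset 0: leading byte 0xF2 = 11110010 → 4-byte char #1 = F2 BA B1 B3.
Offset 4: leading byte 0xE2 = 11100010 → 3-byte char #2 = E2 95 BF.
Offset 7: leading byte 0xF3 = 11110011 → 4-byte char #3 = F3 AB 8B 81.
Offset 11: leading byte 0xE0 = 11100000 → 3-byte char #4 = E0 A4 A5.
Offset 14: leading byte 0xD3 = 11010011 → 2-byte char #5 = D3 A1.
Offset 16: leading byte 0xEB = 11101011 → 3-byte char #6 = EB B4 B7.
Offset 19: leading byte 0xCE = 11001110 → 2-byte char #7 = CE 91.
Offset 21: leading byte 0xD6 = 11010110 → 2-byte char #8 = D6 B4.
Leading byte 0xD6 = 11010110 matches 110xxxxx → 2-byte sequence.
Byte 1: 0xD6 = 11010110, payload 10110 (5 bits).
Byte 2: 0xB4 = 10110100 (10xxxxxx ✓), payload 110100.
Concatenate: 10110110100 = 0x5B4 (11 bits → U+05B4).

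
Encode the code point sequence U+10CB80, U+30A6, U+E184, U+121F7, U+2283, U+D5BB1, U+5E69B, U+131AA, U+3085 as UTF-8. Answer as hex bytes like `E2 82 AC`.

U+10CB80: 4-byte form → F4 8C AE 80.
U+30A6: 3-byte form → E3 82 A6.
U+E184: 3-byte form → EE 86 84.
U+121F7: 4-byte form → F0 92 87 B7.
U+2283: 3-byte form → E2 8A 83.
U+D5BB1: 4-byte form → F3 95 AE B1.
U+5E69B: 4-byte form → F1 9E 9A 9B.
U+131AA: 4-byte form → F0 93 86 AA.
U+3085: 3-byte form → E3 82 85.
Concatenated (32 bytes): F4 8C AE 80 E3 82 A6 EE 86 84 F0 92 87 B7 E2 8A 83 F3 95 AE B1 F1 9E 9A 9B F0 93 86 AA E3 82 85.

F4 8C AE 80 E3 82 A6 EE 86 84 F0 92 87 B7 E2 8A 83 F3 95 AE B1 F1 9E 9A 9B F0 93 86 AA E3 82 85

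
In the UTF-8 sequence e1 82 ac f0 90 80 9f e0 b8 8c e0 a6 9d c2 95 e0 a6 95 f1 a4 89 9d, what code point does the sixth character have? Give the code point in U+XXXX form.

U+0995

Offset 0: leading byte 0xE1 = 11100001 → 3-byte char #1 = E1 82 AC.
Offset 3: leading byte 0xF0 = 11110000 → 4-byte char #2 = F0 90 80 9F.
Offset 7: leading byte 0xE0 = 11100000 → 3-byte char #3 = E0 B8 8C.
Offset 10: leading byte 0xE0 = 11100000 → 3-byte char #4 = E0 A6 9D.
Offset 13: leading byte 0xC2 = 11000010 → 2-byte char #5 = C2 95.
Offset 15: leading byte 0xE0 = 11100000 → 3-byte char #6 = E0 A6 95.
Leading byte 0xE0 = 11100000 matches 1110xxxx → 3-byte sequence.
Byte 1: 0xE0 = 11100000, payload 0000 (4 bits).
Byte 2: 0xA6 = 10100110 (10xxxxxx ✓), payload 100110.
Byte 3: 0x95 = 10010101 (10xxxxxx ✓), payload 010101.
Concatenate: 0000100110010101 = 0x995 (16 bits → U+0995).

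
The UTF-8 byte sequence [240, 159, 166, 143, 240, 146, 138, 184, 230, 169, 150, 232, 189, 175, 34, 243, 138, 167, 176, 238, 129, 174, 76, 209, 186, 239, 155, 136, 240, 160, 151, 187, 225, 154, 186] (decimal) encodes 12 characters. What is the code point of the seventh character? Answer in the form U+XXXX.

U+E06E

Offset 0: leading byte 0xF0 = 11110000 → 4-byte char #1 = F0 9F A6 8F.
Offset 4: leading byte 0xF0 = 11110000 → 4-byte char #2 = F0 92 8A B8.
Offset 8: leading byte 0xE6 = 11100110 → 3-byte char #3 = E6 A9 96.
Offset 11: leading byte 0xE8 = 11101000 → 3-byte char #4 = E8 BD AF.
Offset 14: leading byte 0x22 = 00100010 → 1-byte char #5 = 22.
Offset 15: leading byte 0xF3 = 11110011 → 4-byte char #6 = F3 8A A7 B0.
Offset 19: leading byte 0xEE = 11101110 → 3-byte char #7 = EE 81 AE.
Leading byte 0xEE = 11101110 matches 1110xxxx → 3-byte sequence.
Byte 1: 0xEE = 11101110, payload 1110 (4 bits).
Byte 2: 0x81 = 10000001 (10xxxxxx ✓), payload 000001.
Byte 3: 0xAE = 10101110 (10xxxxxx ✓), payload 101110.
Concatenate: 1110000001101110 = 0xE06E (16 bits → U+E06E).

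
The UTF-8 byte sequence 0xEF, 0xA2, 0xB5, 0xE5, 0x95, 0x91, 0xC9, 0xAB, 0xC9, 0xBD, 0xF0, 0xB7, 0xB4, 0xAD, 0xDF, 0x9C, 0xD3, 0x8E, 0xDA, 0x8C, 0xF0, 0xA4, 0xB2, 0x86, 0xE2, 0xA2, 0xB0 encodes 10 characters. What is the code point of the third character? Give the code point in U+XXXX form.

U+026B

Offset 0: leading byte 0xEF = 11101111 → 3-byte char #1 = EF A2 B5.
Offset 3: leading byte 0xE5 = 11100101 → 3-byte char #2 = E5 95 91.
Offset 6: leading byte 0xC9 = 11001001 → 2-byte char #3 = C9 AB.
Leading byte 0xC9 = 11001001 matches 110xxxxx → 2-byte sequence.
Byte 1: 0xC9 = 11001001, payload 01001 (5 bits).
Byte 2: 0xAB = 10101011 (10xxxxxx ✓), payload 101011.
Concatenate: 01001101011 = 0x26B (11 bits → U+026B).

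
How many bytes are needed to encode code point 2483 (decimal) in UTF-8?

U+09B3 = 0x9B3. UTF-8 uses 1 byte below 0x80, 2 below 0x800, 3 below 0x10000, 4 up to 0x10FFFF. 0x9B3 is in U+0800–U+FFFF → 3 bytes.

3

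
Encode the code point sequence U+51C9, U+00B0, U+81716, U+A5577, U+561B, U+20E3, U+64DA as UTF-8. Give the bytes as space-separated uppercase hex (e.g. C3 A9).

U+51C9: 3-byte form → E5 87 89.
U+00B0: 2-byte form → C2 B0.
U+81716: 4-byte form → F2 81 9C 96.
U+A5577: 4-byte form → F2 A5 95 B7.
U+561B: 3-byte form → E5 98 9B.
U+20E3: 3-byte form → E2 83 A3.
U+64DA: 3-byte form → E6 93 9A.
Concatenated (22 bytes): E5 87 89 C2 B0 F2 81 9C 96 F2 A5 95 B7 E5 98 9B E2 83 A3 E6 93 9A.

E5 87 89 C2 B0 F2 81 9C 96 F2 A5 95 B7 E5 98 9B E2 83 A3 E6 93 9A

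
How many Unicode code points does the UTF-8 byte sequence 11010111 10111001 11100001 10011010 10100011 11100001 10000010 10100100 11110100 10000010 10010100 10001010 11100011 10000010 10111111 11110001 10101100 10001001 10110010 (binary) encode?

Byte at offset 0: 0xD7 = 11010111 → 2-byte char (#1). Advance 2.
Byte at offset 2: 0xE1 = 11100001 → 3-byte char (#2). Advance 3.
Byte at offset 5: 0xE1 = 11100001 → 3-byte char (#3). Advance 3.
Byte at offset 8: 0xF4 = 11110100 → 4-byte char (#4). Advance 4.
Byte at offset 12: 0xE3 = 11100011 → 3-byte char (#5). Advance 3.
Byte at offset 15: 0xF1 = 11110001 → 4-byte char (#6). Advance 4.
Reached end at offset 19 after 6 code points.

6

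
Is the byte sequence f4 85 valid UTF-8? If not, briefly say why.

Leading byte 0xF4 = 11110100 → 4-byte form, but only 2 bytes are present.

invalid (sequence truncated)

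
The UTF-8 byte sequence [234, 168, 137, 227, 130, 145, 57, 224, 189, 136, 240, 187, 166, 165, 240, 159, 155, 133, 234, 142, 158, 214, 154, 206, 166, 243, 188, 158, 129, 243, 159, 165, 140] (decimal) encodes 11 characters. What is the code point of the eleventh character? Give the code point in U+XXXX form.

U+DF94C

Offset 0: leading byte 0xEA = 11101010 → 3-byte char #1 = EA A8 89.
Offset 3: leading byte 0xE3 = 11100011 → 3-byte char #2 = E3 82 91.
Offset 6: leading byte 0x39 = 00111001 → 1-byte char #3 = 39.
Offset 7: leading byte 0xE0 = 11100000 → 3-byte char #4 = E0 BD 88.
Offset 10: leading byte 0xF0 = 11110000 → 4-byte char #5 = F0 BB A6 A5.
Offset 14: leading byte 0xF0 = 11110000 → 4-byte char #6 = F0 9F 9B 85.
Offset 18: leading byte 0xEA = 11101010 → 3-byte char #7 = EA 8E 9E.
Offset 21: leading byte 0xD6 = 11010110 → 2-byte char #8 = D6 9A.
Offset 23: leading byte 0xCE = 11001110 → 2-byte char #9 = CE A6.
Offset 25: leading byte 0xF3 = 11110011 → 4-byte char #10 = F3 BC 9E 81.
Offset 29: leading byte 0xF3 = 11110011 → 4-byte char #11 = F3 9F A5 8C.
Leading byte 0xF3 = 11110011 matches 11110xxx → 4-byte sequence.
Byte 1: 0xF3 = 11110011, payload 011 (3 bits).
Byte 2: 0x9F = 10011111 (10xxxxxx ✓), payload 011111.
Byte 3: 0xA5 = 10100101 (10xxxxxx ✓), payload 100101.
Byte 4: 0x8C = 10001100 (10xxxxxx ✓), payload 001100.
Concatenate: 011011111100101001100 = 0xDF94C (21 bits → U+DF94C).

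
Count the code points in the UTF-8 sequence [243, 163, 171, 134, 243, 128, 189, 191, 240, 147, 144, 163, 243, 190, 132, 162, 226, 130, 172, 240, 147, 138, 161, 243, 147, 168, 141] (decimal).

7

Byte at offset 0: 0xF3 = 11110011 → 4-byte char (#1). Advance 4.
Byte at offset 4: 0xF3 = 11110011 → 4-byte char (#2). Advance 4.
Byte at offset 8: 0xF0 = 11110000 → 4-byte char (#3). Advance 4.
Byte at offset 12: 0xF3 = 11110011 → 4-byte char (#4). Advance 4.
Byte at offset 16: 0xE2 = 11100010 → 3-byte char (#5). Advance 3.
Byte at offset 19: 0xF0 = 11110000 → 4-byte char (#6). Advance 4.
Byte at offset 23: 0xF3 = 11110011 → 4-byte char (#7). Advance 4.
Reached end at offset 27 after 7 code points.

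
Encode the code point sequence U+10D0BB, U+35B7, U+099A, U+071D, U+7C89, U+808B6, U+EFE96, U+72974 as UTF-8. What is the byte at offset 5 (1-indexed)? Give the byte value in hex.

1-indexed offset 5 is 0-indexed offset 4.
U+10D0BB → 4-byte form F4 8D 82 BB at offsets 0–3.
U+35B7 → 3-byte form E3 96 B7 at offsets 4–6.
Offset 4 falls in char 2's range; it's byte 1 of E3 96 B7 = 0xE3.

0xE3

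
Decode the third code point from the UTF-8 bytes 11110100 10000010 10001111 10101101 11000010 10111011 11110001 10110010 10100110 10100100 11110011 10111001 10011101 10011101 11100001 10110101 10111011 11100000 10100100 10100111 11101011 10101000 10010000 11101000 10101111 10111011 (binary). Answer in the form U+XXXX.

U+729A4

Offset 0: leading byte 0xF4 = 11110100 → 4-byte char #1 = F4 82 8F AD.
Offset 4: leading byte 0xC2 = 11000010 → 2-byte char #2 = C2 BB.
Offset 6: leading byte 0xF1 = 11110001 → 4-byte char #3 = F1 B2 A6 A4.
Leading byte 0xF1 = 11110001 matches 11110xxx → 4-byte sequence.
Byte 1: 0xF1 = 11110001, payload 001 (3 bits).
Byte 2: 0xB2 = 10110010 (10xxxxxx ✓), payload 110010.
Byte 3: 0xA6 = 10100110 (10xxxxxx ✓), payload 100110.
Byte 4: 0xA4 = 10100100 (10xxxxxx ✓), payload 100100.
Concatenate: 001110010100110100100 = 0x729A4 (21 bits → U+729A4).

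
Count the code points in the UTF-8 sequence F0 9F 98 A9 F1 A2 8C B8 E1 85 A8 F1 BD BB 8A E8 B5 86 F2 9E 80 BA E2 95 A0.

7

Byte at offset 0: 0xF0 = 11110000 → 4-byte char (#1). Advance 4.
Byte at offset 4: 0xF1 = 11110001 → 4-byte char (#2). Advance 4.
Byte at offset 8: 0xE1 = 11100001 → 3-byte char (#3). Advance 3.
Byte at offset 11: 0xF1 = 11110001 → 4-byte char (#4). Advance 4.
Byte at offset 15: 0xE8 = 11101000 → 3-byte char (#5). Advance 3.
Byte at offset 18: 0xF2 = 11110010 → 4-byte char (#6). Advance 4.
Byte at offset 22: 0xE2 = 11100010 → 3-byte char (#7). Advance 3.
Reached end at offset 25 after 7 code points.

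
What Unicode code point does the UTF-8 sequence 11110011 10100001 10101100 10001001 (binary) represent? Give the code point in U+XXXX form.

Leading byte 0xF3 = 11110011 matches 11110xxx → 4-byte sequence.
Byte 1: 0xF3 = 11110011, payload 011 (3 bits).
Byte 2: 0xA1 = 10100001 (10xxxxxx ✓), payload 100001.
Byte 3: 0xAC = 10101100 (10xxxxxx ✓), payload 101100.
Byte 4: 0x89 = 10001001 (10xxxxxx ✓), payload 001001.
Concatenate: 011100001101100001001 = 0xE1B09 (21 bits → U+E1B09).

U+E1B09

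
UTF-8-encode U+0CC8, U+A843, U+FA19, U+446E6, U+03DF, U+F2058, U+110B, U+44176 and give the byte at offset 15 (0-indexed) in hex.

0xF3

U+0CC8 → 3-byte form E0 B3 88 at offsets 0–2.
U+A843 → 3-byte form EA A1 83 at offsets 3–5.
U+FA19 → 3-byte form EF A8 99 at offsets 6–8.
U+446E6 → 4-byte form F1 84 9B A6 at offsets 9–12.
U+03DF → 2-byte form CF 9F at offsets 13–14.
U+F2058 → 4-byte form F3 B2 81 98 at offsets 15–18.
Offset 15 falls in char 6's range; it's byte 1 of F3 B2 81 98 = 0xF3.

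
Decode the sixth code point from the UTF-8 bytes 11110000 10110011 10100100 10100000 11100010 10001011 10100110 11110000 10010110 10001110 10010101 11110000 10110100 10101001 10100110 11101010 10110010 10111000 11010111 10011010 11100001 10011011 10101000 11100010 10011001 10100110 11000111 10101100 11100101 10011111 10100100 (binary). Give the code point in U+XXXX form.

Offset 0: leading byte 0xF0 = 11110000 → 4-byte char #1 = F0 B3 A4 A0.
Offset 4: leading byte 0xE2 = 11100010 → 3-byte char #2 = E2 8B A6.
Offset 7: leading byte 0xF0 = 11110000 → 4-byte char #3 = F0 96 8E 95.
Offset 11: leading byte 0xF0 = 11110000 → 4-byte char #4 = F0 B4 A9 A6.
Offset 15: leading byte 0xEA = 11101010 → 3-byte char #5 = EA B2 B8.
Offset 18: leading byte 0xD7 = 11010111 → 2-byte char #6 = D7 9A.
Leading byte 0xD7 = 11010111 matches 110xxxxx → 2-byte sequence.
Byte 1: 0xD7 = 11010111, payload 10111 (5 bits).
Byte 2: 0x9A = 10011010 (10xxxxxx ✓), payload 011010.
Concatenate: 10111011010 = 0x5DA (11 bits → U+05DA).

U+05DA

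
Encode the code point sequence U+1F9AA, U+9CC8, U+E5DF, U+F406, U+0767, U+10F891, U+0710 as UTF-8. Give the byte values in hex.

U+1F9AA: 4-byte form → F0 9F A6 AA.
U+9CC8: 3-byte form → E9 B3 88.
U+E5DF: 3-byte form → EE 97 9F.
U+F406: 3-byte form → EF 90 86.
U+0767: 2-byte form → DD A7.
U+10F891: 4-byte form → F4 8F A2 91.
U+0710: 2-byte form → DC 90.
Concatenated (21 bytes): F0 9F A6 AA E9 B3 88 EE 97 9F EF 90 86 DD A7 F4 8F A2 91 DC 90.

F0 9F A6 AA E9 B3 88 EE 97 9F EF 90 86 DD A7 F4 8F A2 91 DC 90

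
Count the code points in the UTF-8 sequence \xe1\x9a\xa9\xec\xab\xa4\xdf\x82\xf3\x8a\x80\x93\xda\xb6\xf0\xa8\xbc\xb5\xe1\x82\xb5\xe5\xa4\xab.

8

Byte at offset 0: 0xE1 = 11100001 → 3-byte char (#1). Advance 3.
Byte at offset 3: 0xEC = 11101100 → 3-byte char (#2). Advance 3.
Byte at offset 6: 0xDF = 11011111 → 2-byte char (#3). Advance 2.
Byte at offset 8: 0xF3 = 11110011 → 4-byte char (#4). Advance 4.
Byte at offset 12: 0xDA = 11011010 → 2-byte char (#5). Advance 2.
Byte at offset 14: 0xF0 = 11110000 → 4-byte char (#6). Advance 4.
Byte at offset 18: 0xE1 = 11100001 → 3-byte char (#7). Advance 3.
Byte at offset 21: 0xE5 = 11100101 → 3-byte char (#8). Advance 3.
Reached end at offset 24 after 8 code points.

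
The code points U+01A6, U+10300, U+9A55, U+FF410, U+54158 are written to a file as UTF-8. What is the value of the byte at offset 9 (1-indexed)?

0x95

1-indexed offset 9 is 0-indexed offset 8.
U+01A6 → 2-byte form C6 A6 at offsets 0–1.
U+10300 → 4-byte form F0 90 8C 80 at offsets 2–5.
U+9A55 → 3-byte form E9 A9 95 at offsets 6–8.
Offset 8 falls in char 3's range; it's byte 3 of E9 A9 95 = 0x95.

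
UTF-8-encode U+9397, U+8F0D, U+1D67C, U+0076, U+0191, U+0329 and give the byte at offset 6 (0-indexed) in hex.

0xF0

U+9397 → 3-byte form E9 8E 97 at offsets 0–2.
U+8F0D → 3-byte form E8 BC 8D at offsets 3–5.
U+1D67C → 4-byte form F0 9D 99 BC at offsets 6–9.
Offset 6 falls in char 3's range; it's byte 1 of F0 9D 99 BC = 0xF0.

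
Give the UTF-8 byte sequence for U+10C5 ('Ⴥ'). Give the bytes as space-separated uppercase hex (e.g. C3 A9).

U+10C5 = 0x10C5 = 4293 decimal. In range U+0800–U+FFFF → 3-byte form: 1110xxxx 10xxxxxx 10xxxxxx.
Binary (16 bits): 0001000011000101.
Split 4+6+6: 0001 | 000011 | 000101.
Byte 1: 11100001 = 0xE1.
Byte 2: 10000011 = 0x83.
Byte 3: 10000101 = 0x85.

E1 83 85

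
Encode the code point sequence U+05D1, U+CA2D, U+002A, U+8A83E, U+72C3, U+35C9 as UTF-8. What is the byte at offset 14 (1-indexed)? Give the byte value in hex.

0xE3

1-indexed offset 14 is 0-indexed offset 13.
U+05D1 → 2-byte form D7 91 at offsets 0–1.
U+CA2D → 3-byte form EC A8 AD at offsets 2–4.
U+002A → 1-byte form 2A at offsets 5–5.
U+8A83E → 4-byte form F2 8A A0 BE at offsets 6–9.
U+72C3 → 3-byte form E7 8B 83 at offsets 10–12.
U+35C9 → 3-byte form E3 97 89 at offsets 13–15.
Offset 13 falls in char 6's range; it's byte 1 of E3 97 89 = 0xE3.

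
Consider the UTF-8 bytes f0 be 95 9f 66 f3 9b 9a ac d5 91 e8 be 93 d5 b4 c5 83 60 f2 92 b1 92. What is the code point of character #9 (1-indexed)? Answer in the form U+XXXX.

U+92C52

Offset 0: leading byte 0xF0 = 11110000 → 4-byte char #1 = F0 BE 95 9F.
Offset 4: leading byte 0x66 = 01100110 → 1-byte char #2 = 66.
Offset 5: leading byte 0xF3 = 11110011 → 4-byte char #3 = F3 9B 9A AC.
Offset 9: leading byte 0xD5 = 11010101 → 2-byte char #4 = D5 91.
Offset 11: leading byte 0xE8 = 11101000 → 3-byte char #5 = E8 BE 93.
Offset 14: leading byte 0xD5 = 11010101 → 2-byte char #6 = D5 B4.
Offset 16: leading byte 0xC5 = 11000101 → 2-byte char #7 = C5 83.
Offset 18: leading byte 0x60 = 01100000 → 1-byte char #8 = 60.
Offset 19: leading byte 0xF2 = 11110010 → 4-byte char #9 = F2 92 B1 92.
Leading byte 0xF2 = 11110010 matches 11110xxx → 4-byte sequence.
Byte 1: 0xF2 = 11110010, payload 010 (3 bits).
Byte 2: 0x92 = 10010010 (10xxxxxx ✓), payload 010010.
Byte 3: 0xB1 = 10110001 (10xxxxxx ✓), payload 110001.
Byte 4: 0x92 = 10010010 (10xxxxxx ✓), payload 010010.
Concatenate: 010010010110001010010 = 0x92C52 (21 bits → U+92C52).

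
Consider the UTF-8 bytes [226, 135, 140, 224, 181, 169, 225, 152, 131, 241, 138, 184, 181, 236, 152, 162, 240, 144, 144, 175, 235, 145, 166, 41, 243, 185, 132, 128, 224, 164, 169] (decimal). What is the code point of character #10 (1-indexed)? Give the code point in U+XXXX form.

Offset 0: leading byte 0xE2 = 11100010 → 3-byte char #1 = E2 87 8C.
Offset 3: leading byte 0xE0 = 11100000 → 3-byte char #2 = E0 B5 A9.
Offset 6: leading byte 0xE1 = 11100001 → 3-byte char #3 = E1 98 83.
Offset 9: leading byte 0xF1 = 11110001 → 4-byte char #4 = F1 8A B8 B5.
Offset 13: leading byte 0xEC = 11101100 → 3-byte char #5 = EC 98 A2.
Offset 16: leading byte 0xF0 = 11110000 → 4-byte char #6 = F0 90 90 AF.
Offset 20: leading byte 0xEB = 11101011 → 3-byte char #7 = EB 91 A6.
Offset 23: leading byte 0x29 = 00101001 → 1-byte char #8 = 29.
Offset 24: leading byte 0xF3 = 11110011 → 4-byte char #9 = F3 B9 84 80.
Offset 28: leading byte 0xE0 = 11100000 → 3-byte char #10 = E0 A4 A9.
Leading byte 0xE0 = 11100000 matches 1110xxxx → 3-byte sequence.
Byte 1: 0xE0 = 11100000, payload 0000 (4 bits).
Byte 2: 0xA4 = 10100100 (10xxxxxx ✓), payload 100100.
Byte 3: 0xA9 = 10101001 (10xxxxxx ✓), payload 101001.
Concatenate: 0000100100101001 = 0x929 (16 bits → U+0929).

U+0929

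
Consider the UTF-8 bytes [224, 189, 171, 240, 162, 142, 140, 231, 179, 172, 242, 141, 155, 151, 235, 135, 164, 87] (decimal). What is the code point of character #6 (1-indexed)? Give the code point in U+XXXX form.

Offset 0: leading byte 0xE0 = 11100000 → 3-byte char #1 = E0 BD AB.
Offset 3: leading byte 0xF0 = 11110000 → 4-byte char #2 = F0 A2 8E 8C.
Offset 7: leading byte 0xE7 = 11100111 → 3-byte char #3 = E7 B3 AC.
Offset 10: leading byte 0xF2 = 11110010 → 4-byte char #4 = F2 8D 9B 97.
Offset 14: leading byte 0xEB = 11101011 → 3-byte char #5 = EB 87 A4.
Offset 17: leading byte 0x57 = 01010111 → 1-byte char #6 = 57.
Leading byte 0x57 = 01010111 matches 0xxxxxxx → 1-byte sequence.
Byte 1: 0x57 = 01010111, payload 1010111 (7 bits).
Concatenate: 1010111 = 0x57 (7 bits → U+0057).

U+0057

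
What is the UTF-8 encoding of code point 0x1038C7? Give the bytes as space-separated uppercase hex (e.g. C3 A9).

F4 83 A3 87

U+1038C7 = 0x1038C7 = 1063111 decimal. In range U+10000–U+10FFFF → 4-byte form: 11110xxx 10xxxxxx 10xxxxxx 10xxxxxx.
Binary (21 bits): 100000011100011000111.
Split 3+6+6+6: 100 | 000011 | 100011 | 000111.
Byte 1: 11110100 = 0xF4.
Byte 2: 10000011 = 0x83.
Byte 3: 10100011 = 0xA3.
Byte 4: 10000111 = 0x87.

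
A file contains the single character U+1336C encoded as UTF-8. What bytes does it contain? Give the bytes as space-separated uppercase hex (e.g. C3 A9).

U+1336C = 0x1336C = 78700 decimal. In range U+10000–U+10FFFF → 4-byte form: 11110xxx 10xxxxxx 10xxxxxx 10xxxxxx.
Binary (21 bits): 000010011001101101100.
Split 3+6+6+6: 000 | 010011 | 001101 | 101100.
Byte 1: 11110000 = 0xF0.
Byte 2: 10010011 = 0x93.
Byte 3: 10001101 = 0x8D.
Byte 4: 10101100 = 0xAC.

F0 93 8D AC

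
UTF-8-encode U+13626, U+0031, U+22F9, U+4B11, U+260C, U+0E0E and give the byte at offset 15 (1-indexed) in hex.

1-indexed offset 15 is 0-indexed offset 14.
U+13626 → 4-byte form F0 93 98 A6 at offsets 0–3.
U+0031 → 1-byte form 31 at offsets 4–4.
U+22F9 → 3-byte form E2 8B B9 at offsets 5–7.
U+4B11 → 3-byte form E4 AC 91 at offsets 8–10.
U+260C → 3-byte form E2 98 8C at offsets 11–13.
U+0E0E → 3-byte form E0 B8 8E at offsets 14–16.
Offset 14 falls in char 6's range; it's byte 1 of E0 B8 8E = 0xE0.

0xE0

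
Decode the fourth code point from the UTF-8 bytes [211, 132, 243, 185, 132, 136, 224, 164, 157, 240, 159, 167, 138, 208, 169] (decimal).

U+1F9CA

Offset 0: leading byte 0xD3 = 11010011 → 2-byte char #1 = D3 84.
Offset 2: leading byte 0xF3 = 11110011 → 4-byte char #2 = F3 B9 84 88.
Offset 6: leading byte 0xE0 = 11100000 → 3-byte char #3 = E0 A4 9D.
Offset 9: leading byte 0xF0 = 11110000 → 4-byte char #4 = F0 9F A7 8A.
Leading byte 0xF0 = 11110000 matches 11110xxx → 4-byte sequence.
Byte 1: 0xF0 = 11110000, payload 000 (3 bits).
Byte 2: 0x9F = 10011111 (10xxxxxx ✓), payload 011111.
Byte 3: 0xA7 = 10100111 (10xxxxxx ✓), payload 100111.
Byte 4: 0x8A = 10001010 (10xxxxxx ✓), payload 001010.
Concatenate: 000011111100111001010 = 0x1F9CA (21 bits → U+1F9CA).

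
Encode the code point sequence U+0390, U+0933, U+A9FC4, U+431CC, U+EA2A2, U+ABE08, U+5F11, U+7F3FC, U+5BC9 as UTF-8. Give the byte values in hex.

CE 90 E0 A4 B3 F2 A9 BF 84 F1 83 87 8C F3 AA 8A A2 F2 AB B8 88 E5 BC 91 F1 BF 8F BC E5 AF 89

U+0390: 2-byte form → CE 90.
U+0933: 3-byte form → E0 A4 B3.
U+A9FC4: 4-byte form → F2 A9 BF 84.
U+431CC: 4-byte form → F1 83 87 8C.
U+EA2A2: 4-byte form → F3 AA 8A A2.
U+ABE08: 4-byte form → F2 AB B8 88.
U+5F11: 3-byte form → E5 BC 91.
U+7F3FC: 4-byte form → F1 BF 8F BC.
U+5BC9: 3-byte form → E5 AF 89.
Concatenated (31 bytes): CE 90 E0 A4 B3 F2 A9 BF 84 F1 83 87 8C F3 AA 8A A2 F2 AB B8 88 E5 BC 91 F1 BF 8F BC E5 AF 89.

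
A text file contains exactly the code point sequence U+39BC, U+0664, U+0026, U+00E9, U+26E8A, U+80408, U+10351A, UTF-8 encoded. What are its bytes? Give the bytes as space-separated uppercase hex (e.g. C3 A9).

U+39BC: 3-byte form → E3 A6 BC.
U+0664: 2-byte form → D9 A4.
U+0026: 1-byte form → 26.
U+00E9: 2-byte form → C3 A9.
U+26E8A: 4-byte form → F0 A6 BA 8A.
U+80408: 4-byte form → F2 80 90 88.
U+10351A: 4-byte form → F4 83 94 9A.
Concatenated (20 bytes): E3 A6 BC D9 A4 26 C3 A9 F0 A6 BA 8A F2 80 90 88 F4 83 94 9A.

E3 A6 BC D9 A4 26 C3 A9 F0 A6 BA 8A F2 80 90 88 F4 83 94 9A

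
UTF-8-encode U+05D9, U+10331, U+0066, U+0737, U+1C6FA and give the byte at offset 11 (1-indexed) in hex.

0x9C

1-indexed offset 11 is 0-indexed offset 10.
U+05D9 → 2-byte form D7 99 at offsets 0–1.
U+10331 → 4-byte form F0 90 8C B1 at offsets 2–5.
U+0066 → 1-byte form 66 at offsets 6–6.
U+0737 → 2-byte form DC B7 at offsets 7–8.
U+1C6FA → 4-byte form F0 9C 9B BA at offsets 9–12.
Offset 10 falls in char 5's range; it's byte 2 of F0 9C 9B BA = 0x9C.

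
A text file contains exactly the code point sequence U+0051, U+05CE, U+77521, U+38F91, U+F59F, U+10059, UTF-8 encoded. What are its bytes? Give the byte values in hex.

51 D7 8E F1 B7 94 A1 F0 B8 BE 91 EF 96 9F F0 90 81 99

U+0051: 1-byte form → 51.
U+05CE: 2-byte form → D7 8E.
U+77521: 4-byte form → F1 B7 94 A1.
U+38F91: 4-byte form → F0 B8 BE 91.
U+F59F: 3-byte form → EF 96 9F.
U+10059: 4-byte form → F0 90 81 99.
Concatenated (18 bytes): 51 D7 8E F1 B7 94 A1 F0 B8 BE 91 EF 96 9F F0 90 81 99.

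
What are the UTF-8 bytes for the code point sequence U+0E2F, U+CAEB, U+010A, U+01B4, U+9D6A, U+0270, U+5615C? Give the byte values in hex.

E0 B8 AF EC AB AB C4 8A C6 B4 E9 B5 AA C9 B0 F1 96 85 9C

U+0E2F: 3-byte form → E0 B8 AF.
U+CAEB: 3-byte form → EC AB AB.
U+010A: 2-byte form → C4 8A.
U+01B4: 2-byte form → C6 B4.
U+9D6A: 3-byte form → E9 B5 AA.
U+0270: 2-byte form → C9 B0.
U+5615C: 4-byte form → F1 96 85 9C.
Concatenated (19 bytes): E0 B8 AF EC AB AB C4 8A C6 B4 E9 B5 AA C9 B0 F1 96 85 9C.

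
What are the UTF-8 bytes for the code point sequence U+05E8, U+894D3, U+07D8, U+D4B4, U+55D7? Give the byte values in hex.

D7 A8 F2 89 93 93 DF 98 ED 92 B4 E5 97 97

U+05E8: 2-byte form → D7 A8.
U+894D3: 4-byte form → F2 89 93 93.
U+07D8: 2-byte form → DF 98.
U+D4B4: 3-byte form → ED 92 B4.
U+55D7: 3-byte form → E5 97 97.
Concatenated (14 bytes): D7 A8 F2 89 93 93 DF 98 ED 92 B4 E5 97 97.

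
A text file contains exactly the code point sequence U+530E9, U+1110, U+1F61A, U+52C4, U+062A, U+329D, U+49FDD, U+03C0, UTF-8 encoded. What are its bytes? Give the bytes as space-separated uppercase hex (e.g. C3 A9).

U+530E9: 4-byte form → F1 93 83 A9.
U+1110: 3-byte form → E1 84 90.
U+1F61A: 4-byte form → F0 9F 98 9A.
U+52C4: 3-byte form → E5 8B 84.
U+062A: 2-byte form → D8 AA.
U+329D: 3-byte form → E3 8A 9D.
U+49FDD: 4-byte form → F1 89 BF 9D.
U+03C0: 2-byte form → CF 80.
Concatenated (25 bytes): F1 93 83 A9 E1 84 90 F0 9F 98 9A E5 8B 84 D8 AA E3 8A 9D F1 89 BF 9D CF 80.

F1 93 83 A9 E1 84 90 F0 9F 98 9A E5 8B 84 D8 AA E3 8A 9D F1 89 BF 9D CF 80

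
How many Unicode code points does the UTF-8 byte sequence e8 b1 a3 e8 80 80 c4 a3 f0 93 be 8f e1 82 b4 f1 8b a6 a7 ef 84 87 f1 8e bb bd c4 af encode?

Byte at offset 0: 0xE8 = 11101000 → 3-byte char (#1). Advance 3.
Byte at offset 3: 0xE8 = 11101000 → 3-byte char (#2). Advance 3.
Byte at offset 6: 0xC4 = 11000100 → 2-byte char (#3). Advance 2.
Byte at offset 8: 0xF0 = 11110000 → 4-byte char (#4). Advance 4.
Byte at offset 12: 0xE1 = 11100001 → 3-byte char (#5). Advance 3.
Byte at offset 15: 0xF1 = 11110001 → 4-byte char (#6). Advance 4.
Byte at offset 19: 0xEF = 11101111 → 3-byte char (#7). Advance 3.
Byte at offset 22: 0xF1 = 11110001 → 4-byte char (#8). Advance 4.
Byte at offset 26: 0xC4 = 11000100 → 2-byte char (#9). Advance 2.
Reached end at offset 28 after 9 code points.

9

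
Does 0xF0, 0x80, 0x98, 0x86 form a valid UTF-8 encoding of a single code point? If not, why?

Leading byte 0xF0 = 11110000 → 4-byte form.
Continuation bytes all match 10xxxxxx. Payload decodes to 0x606.
But 0x606 < 0x10000, the minimum for a 4-byte sequence — this is an overlong encoding.

invalid (overlong encoding)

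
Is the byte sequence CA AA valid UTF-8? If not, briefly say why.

Leading byte 0xCA = 11001010 → 2-byte form.
Continuation bytes 0xAA=10101010 all match 10xxxxxx.
Decoded value 0x2AA is ≥ 0x80 (shortest form) and not a surrogate.

valid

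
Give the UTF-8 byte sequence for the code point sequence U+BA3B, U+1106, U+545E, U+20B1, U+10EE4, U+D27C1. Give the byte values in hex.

EB A8 BB E1 84 86 E5 91 9E E2 82 B1 F0 90 BB A4 F3 92 9F 81

U+BA3B: 3-byte form → EB A8 BB.
U+1106: 3-byte form → E1 84 86.
U+545E: 3-byte form → E5 91 9E.
U+20B1: 3-byte form → E2 82 B1.
U+10EE4: 4-byte form → F0 90 BB A4.
U+D27C1: 4-byte form → F3 92 9F 81.
Concatenated (20 bytes): EB A8 BB E1 84 86 E5 91 9E E2 82 B1 F0 90 BB A4 F3 92 9F 81.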